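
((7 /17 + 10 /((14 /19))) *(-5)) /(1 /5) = -41600 /119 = -349.58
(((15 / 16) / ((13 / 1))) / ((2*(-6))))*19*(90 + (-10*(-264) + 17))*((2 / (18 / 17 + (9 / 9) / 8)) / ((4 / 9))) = -39927645 / 33488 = -1192.30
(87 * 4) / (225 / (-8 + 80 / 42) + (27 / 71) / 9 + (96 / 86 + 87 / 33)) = -1495921152 / 142366843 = -10.51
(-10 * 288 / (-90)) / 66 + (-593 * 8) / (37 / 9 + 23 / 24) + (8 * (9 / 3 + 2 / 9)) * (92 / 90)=-295609792 / 325215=-908.97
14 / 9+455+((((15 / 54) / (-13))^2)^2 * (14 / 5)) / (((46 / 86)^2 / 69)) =5247274463963 / 11493174888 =456.56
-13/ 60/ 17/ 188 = -13/ 191760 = -0.00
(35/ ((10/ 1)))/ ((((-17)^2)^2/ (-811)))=-5677/ 167042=-0.03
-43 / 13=-3.31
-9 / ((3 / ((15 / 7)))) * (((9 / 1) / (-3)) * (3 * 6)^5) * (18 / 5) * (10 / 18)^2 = 283435200 / 7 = 40490742.86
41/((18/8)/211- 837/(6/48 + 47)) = -13045708/5648031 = -2.31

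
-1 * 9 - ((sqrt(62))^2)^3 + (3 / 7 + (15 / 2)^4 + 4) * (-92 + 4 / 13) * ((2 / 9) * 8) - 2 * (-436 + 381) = -618114145 / 819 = -754718.13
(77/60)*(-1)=-77/60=-1.28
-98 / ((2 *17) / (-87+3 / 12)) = 17003 / 68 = 250.04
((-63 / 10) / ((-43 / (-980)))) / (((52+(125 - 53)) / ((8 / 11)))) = -12348 / 14663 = -0.84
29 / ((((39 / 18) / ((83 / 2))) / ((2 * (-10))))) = -144420 / 13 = -11109.23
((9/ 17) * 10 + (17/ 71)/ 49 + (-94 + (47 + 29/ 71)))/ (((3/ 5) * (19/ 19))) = -4070275/ 59143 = -68.82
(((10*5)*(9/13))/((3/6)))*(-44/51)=-13200/221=-59.73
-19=-19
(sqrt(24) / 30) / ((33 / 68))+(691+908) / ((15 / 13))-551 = 68 *sqrt(6) / 495+4174 / 5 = 835.14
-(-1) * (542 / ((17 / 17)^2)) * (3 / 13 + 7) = 50948 / 13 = 3919.08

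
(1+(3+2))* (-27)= -162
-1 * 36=-36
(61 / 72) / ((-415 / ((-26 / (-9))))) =-793 / 134460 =-0.01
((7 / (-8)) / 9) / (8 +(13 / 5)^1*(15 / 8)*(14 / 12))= -14 / 1971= -0.01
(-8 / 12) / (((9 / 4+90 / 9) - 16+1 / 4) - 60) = 4 / 381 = 0.01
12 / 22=0.55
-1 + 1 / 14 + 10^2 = 1387 / 14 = 99.07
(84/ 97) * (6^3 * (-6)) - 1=-108961/ 97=-1123.31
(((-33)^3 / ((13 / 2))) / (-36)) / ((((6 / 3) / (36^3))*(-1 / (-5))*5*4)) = 895660.62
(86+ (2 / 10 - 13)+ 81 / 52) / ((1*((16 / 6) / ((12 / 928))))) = 0.36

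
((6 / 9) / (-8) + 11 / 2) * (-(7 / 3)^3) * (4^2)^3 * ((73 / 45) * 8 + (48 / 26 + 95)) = -22565602304 / 729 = -30954186.97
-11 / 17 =-0.65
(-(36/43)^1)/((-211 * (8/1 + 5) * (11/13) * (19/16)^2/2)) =18432/36028883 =0.00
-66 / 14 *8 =-264 / 7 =-37.71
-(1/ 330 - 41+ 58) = -5611/ 330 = -17.00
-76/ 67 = -1.13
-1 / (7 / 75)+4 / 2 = -61 / 7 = -8.71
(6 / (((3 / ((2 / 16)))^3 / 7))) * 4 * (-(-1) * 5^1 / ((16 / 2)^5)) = 35 / 18874368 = 0.00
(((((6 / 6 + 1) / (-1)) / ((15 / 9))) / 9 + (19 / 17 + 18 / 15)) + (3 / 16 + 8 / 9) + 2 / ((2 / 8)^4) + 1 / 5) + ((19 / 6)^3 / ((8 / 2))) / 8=303426487 / 587520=516.45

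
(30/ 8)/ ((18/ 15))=3.12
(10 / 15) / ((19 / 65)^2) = 8450 / 1083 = 7.80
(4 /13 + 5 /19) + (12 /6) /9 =1763 /2223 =0.79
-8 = -8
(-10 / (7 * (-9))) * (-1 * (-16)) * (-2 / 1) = -320 / 63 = -5.08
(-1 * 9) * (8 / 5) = -72 / 5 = -14.40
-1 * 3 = -3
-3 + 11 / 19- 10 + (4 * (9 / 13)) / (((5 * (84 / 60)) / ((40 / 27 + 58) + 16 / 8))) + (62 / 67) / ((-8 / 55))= 5.54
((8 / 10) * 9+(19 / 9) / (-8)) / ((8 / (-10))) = -2497 / 288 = -8.67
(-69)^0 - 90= -89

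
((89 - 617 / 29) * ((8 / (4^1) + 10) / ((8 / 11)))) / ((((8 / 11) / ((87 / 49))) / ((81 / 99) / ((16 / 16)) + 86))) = 46421595 / 196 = 236844.87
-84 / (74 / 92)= -3864 / 37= -104.43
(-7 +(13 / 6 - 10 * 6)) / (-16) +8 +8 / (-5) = 5017 / 480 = 10.45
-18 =-18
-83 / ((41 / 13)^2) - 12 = -34199 / 1681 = -20.34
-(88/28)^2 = -484/49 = -9.88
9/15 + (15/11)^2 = 1488/605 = 2.46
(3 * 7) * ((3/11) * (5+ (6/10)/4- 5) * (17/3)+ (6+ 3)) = 42651/220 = 193.87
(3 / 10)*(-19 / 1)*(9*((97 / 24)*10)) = -16587 / 8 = -2073.38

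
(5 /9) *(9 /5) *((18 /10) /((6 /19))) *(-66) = -1881 /5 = -376.20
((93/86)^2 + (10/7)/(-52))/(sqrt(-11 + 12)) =768569/673036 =1.14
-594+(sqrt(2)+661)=sqrt(2)+67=68.41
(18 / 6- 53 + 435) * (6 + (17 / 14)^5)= 3326.40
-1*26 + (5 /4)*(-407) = -2139 /4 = -534.75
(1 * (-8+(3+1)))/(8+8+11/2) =-8/43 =-0.19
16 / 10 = 8 / 5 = 1.60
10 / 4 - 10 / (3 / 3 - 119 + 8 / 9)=2725 / 1054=2.59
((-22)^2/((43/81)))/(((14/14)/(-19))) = -744876/43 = -17322.70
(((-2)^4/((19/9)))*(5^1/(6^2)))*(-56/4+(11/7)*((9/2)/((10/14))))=-82/19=-4.32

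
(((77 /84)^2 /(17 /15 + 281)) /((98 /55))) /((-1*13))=-33275 /258795264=-0.00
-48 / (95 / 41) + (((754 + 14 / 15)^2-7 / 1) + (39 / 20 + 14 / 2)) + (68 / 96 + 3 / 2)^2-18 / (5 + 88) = 4833750820301 / 8481600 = 569910.26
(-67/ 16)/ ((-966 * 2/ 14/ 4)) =67/ 552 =0.12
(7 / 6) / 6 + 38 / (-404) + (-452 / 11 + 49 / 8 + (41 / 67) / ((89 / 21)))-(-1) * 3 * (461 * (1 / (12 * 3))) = 1762740781 / 476992296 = 3.70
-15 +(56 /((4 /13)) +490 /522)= 43832 /261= 167.94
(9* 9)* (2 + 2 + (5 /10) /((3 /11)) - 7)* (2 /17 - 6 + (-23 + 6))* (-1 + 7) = 220563 /17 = 12974.29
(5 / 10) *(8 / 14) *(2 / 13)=4 / 91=0.04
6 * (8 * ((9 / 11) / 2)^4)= 19683 / 14641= 1.34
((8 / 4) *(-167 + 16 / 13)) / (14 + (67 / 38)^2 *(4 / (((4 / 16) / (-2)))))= 3.88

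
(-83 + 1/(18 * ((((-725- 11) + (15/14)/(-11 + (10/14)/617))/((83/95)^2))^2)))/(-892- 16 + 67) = 297581519583398244435100603/3015253712647869635320250625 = 0.10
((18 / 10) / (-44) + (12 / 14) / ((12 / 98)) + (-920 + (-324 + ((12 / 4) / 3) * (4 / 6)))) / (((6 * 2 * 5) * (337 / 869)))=-64464553 / 1213200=-53.14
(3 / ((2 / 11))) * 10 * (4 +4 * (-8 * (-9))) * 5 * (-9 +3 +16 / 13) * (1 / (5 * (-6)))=497860 / 13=38296.92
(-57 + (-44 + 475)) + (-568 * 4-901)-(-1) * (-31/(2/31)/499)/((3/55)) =-8433061/2994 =-2816.65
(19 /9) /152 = 1 /72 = 0.01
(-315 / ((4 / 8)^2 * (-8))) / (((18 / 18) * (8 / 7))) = 2205 / 16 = 137.81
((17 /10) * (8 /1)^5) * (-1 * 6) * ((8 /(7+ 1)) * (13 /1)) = -21725184 /5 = -4345036.80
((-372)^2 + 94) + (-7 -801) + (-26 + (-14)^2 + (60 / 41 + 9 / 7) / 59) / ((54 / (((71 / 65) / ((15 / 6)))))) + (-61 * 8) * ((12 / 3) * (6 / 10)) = 20282161870339 / 148587075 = 136500.18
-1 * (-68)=68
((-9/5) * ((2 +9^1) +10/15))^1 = -21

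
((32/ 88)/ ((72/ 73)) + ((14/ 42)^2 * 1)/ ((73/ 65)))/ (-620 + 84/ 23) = -17273/ 22766656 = -0.00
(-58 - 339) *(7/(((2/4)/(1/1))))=-5558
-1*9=-9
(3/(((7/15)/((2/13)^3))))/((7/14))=720/15379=0.05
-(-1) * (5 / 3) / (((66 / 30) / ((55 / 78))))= 0.53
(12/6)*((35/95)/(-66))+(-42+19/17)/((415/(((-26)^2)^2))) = -39826839205/884697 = -45017.49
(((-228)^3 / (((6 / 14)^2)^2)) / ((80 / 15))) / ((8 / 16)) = -131747672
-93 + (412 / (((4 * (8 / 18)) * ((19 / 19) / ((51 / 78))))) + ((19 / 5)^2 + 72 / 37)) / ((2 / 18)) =136434027 / 96200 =1418.23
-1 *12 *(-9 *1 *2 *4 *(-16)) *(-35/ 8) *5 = 302400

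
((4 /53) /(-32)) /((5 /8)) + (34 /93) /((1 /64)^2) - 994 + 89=14601142 /24645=592.46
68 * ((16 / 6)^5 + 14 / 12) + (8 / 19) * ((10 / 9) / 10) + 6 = 42730456 / 4617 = 9255.03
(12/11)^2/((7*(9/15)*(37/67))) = 16080/31339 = 0.51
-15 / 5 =-3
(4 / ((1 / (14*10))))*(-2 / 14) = -80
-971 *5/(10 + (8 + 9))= -4855/27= -179.81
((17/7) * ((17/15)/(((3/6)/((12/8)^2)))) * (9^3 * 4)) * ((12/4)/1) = 3792258/35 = 108350.23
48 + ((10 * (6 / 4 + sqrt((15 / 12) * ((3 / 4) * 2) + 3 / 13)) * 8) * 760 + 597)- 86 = 15200 * sqrt(5694) / 13 + 91759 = 179987.51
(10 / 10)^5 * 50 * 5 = 250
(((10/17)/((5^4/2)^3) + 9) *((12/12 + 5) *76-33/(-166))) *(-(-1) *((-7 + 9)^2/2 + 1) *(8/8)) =1697246634494367/137792968750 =12317.37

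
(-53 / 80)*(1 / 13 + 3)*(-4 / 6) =53 / 39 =1.36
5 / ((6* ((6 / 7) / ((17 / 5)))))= 119 / 36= 3.31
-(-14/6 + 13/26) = 11/6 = 1.83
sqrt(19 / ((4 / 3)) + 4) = sqrt(73) / 2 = 4.27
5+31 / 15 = 106 / 15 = 7.07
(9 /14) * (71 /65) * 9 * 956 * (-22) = -60477516 /455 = -132917.62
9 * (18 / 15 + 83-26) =2619 / 5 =523.80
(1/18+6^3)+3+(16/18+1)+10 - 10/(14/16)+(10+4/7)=28991/126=230.09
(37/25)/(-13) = -37/325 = -0.11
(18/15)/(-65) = -6/325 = -0.02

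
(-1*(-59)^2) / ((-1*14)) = 3481 / 14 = 248.64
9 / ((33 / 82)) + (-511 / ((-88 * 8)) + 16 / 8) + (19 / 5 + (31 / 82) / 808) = 421109251 / 14576320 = 28.89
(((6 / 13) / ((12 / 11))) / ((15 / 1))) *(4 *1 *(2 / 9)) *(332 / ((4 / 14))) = 51128 / 1755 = 29.13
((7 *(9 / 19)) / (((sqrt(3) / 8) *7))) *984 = 23616 *sqrt(3) / 19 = 2152.85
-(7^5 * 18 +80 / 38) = -5748034 / 19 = -302528.11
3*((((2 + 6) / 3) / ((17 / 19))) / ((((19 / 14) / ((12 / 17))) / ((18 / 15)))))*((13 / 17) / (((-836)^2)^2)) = 0.00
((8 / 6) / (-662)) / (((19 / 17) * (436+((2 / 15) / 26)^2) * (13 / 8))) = -0.00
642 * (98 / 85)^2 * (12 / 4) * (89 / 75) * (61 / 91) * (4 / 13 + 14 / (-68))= 21518970732 / 103787125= 207.34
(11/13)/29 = 11/377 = 0.03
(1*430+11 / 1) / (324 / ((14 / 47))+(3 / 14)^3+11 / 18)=10890936 / 26877527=0.41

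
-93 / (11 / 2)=-186 / 11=-16.91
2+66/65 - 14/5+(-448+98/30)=-86681/195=-444.52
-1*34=-34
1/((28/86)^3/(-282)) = -11210487/1372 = -8170.91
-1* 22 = -22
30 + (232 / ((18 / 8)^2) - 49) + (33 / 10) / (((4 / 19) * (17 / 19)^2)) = 43453987 / 936360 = 46.41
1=1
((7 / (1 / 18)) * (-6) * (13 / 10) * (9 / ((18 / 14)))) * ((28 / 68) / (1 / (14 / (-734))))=54.03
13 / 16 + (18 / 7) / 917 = 83735 / 102704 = 0.82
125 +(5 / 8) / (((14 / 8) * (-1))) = 1745 / 14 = 124.64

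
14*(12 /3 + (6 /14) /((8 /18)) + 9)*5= 1955 /2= 977.50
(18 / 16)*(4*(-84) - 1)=-3033 / 8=-379.12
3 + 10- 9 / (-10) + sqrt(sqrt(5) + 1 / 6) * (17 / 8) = 17 * sqrt(6 + 36 * sqrt(5)) / 48 + 139 / 10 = 17.19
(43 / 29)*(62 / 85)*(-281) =-749146 / 2465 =-303.91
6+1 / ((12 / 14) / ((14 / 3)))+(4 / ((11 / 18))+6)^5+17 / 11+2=450462755756 / 1449459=310779.92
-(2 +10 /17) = -44 /17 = -2.59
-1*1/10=-1/10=-0.10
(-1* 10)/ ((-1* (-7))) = -10/ 7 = -1.43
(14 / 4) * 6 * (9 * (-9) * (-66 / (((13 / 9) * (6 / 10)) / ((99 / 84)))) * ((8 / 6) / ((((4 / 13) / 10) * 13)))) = 6615675 / 13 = 508898.08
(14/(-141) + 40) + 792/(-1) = -106046/141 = -752.10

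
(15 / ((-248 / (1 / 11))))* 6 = -45 / 1364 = -0.03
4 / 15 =0.27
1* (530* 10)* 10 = 53000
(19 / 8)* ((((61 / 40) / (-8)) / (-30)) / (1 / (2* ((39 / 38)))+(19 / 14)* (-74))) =-0.00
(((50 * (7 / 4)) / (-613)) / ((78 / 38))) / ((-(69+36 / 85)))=40375 / 40307202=0.00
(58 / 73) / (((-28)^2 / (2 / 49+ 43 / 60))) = 64583 / 84131040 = 0.00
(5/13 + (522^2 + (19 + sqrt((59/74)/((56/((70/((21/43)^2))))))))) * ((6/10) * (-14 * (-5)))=43 * sqrt(21830)/74 + 148786848/13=11445228.01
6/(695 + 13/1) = 1/118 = 0.01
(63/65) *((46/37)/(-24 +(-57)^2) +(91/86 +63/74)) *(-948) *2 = -9073907136/2585375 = -3509.71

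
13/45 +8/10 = 49/45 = 1.09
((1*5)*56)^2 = 78400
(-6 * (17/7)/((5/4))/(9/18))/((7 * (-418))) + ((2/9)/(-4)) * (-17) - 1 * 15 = -12947521/921690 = -14.05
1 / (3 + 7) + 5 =51 / 10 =5.10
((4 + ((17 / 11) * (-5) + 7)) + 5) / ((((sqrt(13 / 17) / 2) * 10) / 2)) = 14 * sqrt(221) / 55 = 3.78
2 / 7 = 0.29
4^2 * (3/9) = 5.33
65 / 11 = 5.91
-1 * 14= -14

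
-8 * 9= -72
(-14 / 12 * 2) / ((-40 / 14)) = 49 / 60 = 0.82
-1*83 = -83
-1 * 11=-11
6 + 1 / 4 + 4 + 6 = 65 / 4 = 16.25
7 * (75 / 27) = 175 / 9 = 19.44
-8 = -8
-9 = -9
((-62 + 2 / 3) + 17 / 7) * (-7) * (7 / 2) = 8659 / 6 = 1443.17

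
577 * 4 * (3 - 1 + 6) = 18464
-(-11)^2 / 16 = -121 / 16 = -7.56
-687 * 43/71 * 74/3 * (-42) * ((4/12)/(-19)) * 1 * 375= -3825559500/1349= -2835848.41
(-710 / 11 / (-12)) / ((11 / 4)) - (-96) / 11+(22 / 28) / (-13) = 701803 / 66066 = 10.62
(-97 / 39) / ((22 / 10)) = -485 / 429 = -1.13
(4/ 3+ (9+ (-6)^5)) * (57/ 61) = -7256.44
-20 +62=42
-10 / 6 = -5 / 3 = -1.67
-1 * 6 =-6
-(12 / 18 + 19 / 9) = -25 / 9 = -2.78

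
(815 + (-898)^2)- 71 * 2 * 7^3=758513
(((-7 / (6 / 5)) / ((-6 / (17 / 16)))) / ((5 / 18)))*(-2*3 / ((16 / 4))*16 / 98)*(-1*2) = 51 / 28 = 1.82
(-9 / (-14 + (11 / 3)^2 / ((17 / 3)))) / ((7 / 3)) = 1377 / 4151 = 0.33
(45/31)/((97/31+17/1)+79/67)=3015/44257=0.07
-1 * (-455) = 455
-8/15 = -0.53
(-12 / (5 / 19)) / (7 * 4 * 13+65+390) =-76 / 1365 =-0.06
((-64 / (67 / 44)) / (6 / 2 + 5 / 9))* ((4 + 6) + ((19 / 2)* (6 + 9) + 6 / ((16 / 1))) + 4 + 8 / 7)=-876051 / 469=-1867.91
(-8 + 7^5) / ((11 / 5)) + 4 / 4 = 84006 / 11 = 7636.91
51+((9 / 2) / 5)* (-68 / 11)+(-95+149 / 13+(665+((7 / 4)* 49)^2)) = 91290747 / 11440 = 7979.96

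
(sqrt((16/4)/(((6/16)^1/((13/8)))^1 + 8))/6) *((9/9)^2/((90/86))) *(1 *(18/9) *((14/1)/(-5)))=-1204 *sqrt(1391)/72225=-0.62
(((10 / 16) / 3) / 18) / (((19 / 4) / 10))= 25 / 1026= 0.02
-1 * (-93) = 93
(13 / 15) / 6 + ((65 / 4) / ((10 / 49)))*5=143377 / 360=398.27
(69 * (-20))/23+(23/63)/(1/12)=-1168/21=-55.62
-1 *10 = -10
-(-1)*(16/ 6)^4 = 4096/ 81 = 50.57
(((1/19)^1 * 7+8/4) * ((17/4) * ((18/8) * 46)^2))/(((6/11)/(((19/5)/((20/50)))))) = 120191445/64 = 1877991.33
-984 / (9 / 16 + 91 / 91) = -15744 / 25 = -629.76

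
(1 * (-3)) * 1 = -3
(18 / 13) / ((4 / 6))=27 / 13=2.08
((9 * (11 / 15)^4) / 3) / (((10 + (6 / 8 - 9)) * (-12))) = -14641 / 354375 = -0.04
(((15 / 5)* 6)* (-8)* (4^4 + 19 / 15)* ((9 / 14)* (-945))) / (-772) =-5626422 / 193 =-29152.45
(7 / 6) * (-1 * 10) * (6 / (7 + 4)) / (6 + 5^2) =-70 / 341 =-0.21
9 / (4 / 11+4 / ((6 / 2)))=297 / 56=5.30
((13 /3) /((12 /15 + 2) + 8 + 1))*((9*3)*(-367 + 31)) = -3331.53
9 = 9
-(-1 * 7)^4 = -2401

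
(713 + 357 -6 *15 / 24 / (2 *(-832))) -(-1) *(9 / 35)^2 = 8724909511 / 8153600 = 1070.07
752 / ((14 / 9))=3384 / 7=483.43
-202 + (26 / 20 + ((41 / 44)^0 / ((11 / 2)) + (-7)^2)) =-16667 / 110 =-151.52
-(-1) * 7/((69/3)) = 7/23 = 0.30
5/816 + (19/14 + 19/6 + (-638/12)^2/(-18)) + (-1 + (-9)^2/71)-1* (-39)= -113.37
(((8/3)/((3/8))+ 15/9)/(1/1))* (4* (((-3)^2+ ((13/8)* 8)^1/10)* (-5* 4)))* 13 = -846248/9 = -94027.56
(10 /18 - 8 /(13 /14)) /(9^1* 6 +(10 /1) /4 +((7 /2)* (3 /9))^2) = -3772 /27079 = -0.14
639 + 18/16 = 5121/8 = 640.12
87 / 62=1.40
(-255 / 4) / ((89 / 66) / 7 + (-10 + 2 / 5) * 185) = 58905 / 1640846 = 0.04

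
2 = 2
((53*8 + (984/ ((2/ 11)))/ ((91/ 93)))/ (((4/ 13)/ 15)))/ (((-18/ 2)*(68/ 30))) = -3386875/ 238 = -14230.57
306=306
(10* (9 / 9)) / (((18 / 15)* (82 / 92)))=1150 / 123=9.35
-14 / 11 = -1.27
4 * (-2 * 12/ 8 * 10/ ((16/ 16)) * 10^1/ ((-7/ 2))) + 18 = 2526/ 7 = 360.86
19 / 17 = 1.12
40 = 40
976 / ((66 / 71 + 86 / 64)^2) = 5038096384 / 26677225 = 188.85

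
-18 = -18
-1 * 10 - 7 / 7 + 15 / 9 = -28 / 3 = -9.33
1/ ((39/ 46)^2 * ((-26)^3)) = -529/ 6683274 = -0.00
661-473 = 188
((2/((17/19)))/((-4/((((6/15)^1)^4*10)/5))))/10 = -152/53125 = -0.00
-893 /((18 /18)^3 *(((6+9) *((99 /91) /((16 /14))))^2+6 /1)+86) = -9658688 /3200297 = -3.02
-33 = -33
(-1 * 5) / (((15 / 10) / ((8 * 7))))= -560 / 3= -186.67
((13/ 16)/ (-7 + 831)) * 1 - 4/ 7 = -52645/ 92288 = -0.57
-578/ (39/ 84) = -16184/ 13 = -1244.92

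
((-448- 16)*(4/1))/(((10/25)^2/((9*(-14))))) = 1461600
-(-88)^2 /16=-484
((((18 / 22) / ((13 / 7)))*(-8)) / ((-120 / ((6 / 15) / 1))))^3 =74088 / 45690734375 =0.00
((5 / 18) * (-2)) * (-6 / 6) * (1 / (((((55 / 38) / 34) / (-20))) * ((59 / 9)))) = -25840 / 649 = -39.82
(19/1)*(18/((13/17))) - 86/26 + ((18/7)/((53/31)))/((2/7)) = 309490/689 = 449.19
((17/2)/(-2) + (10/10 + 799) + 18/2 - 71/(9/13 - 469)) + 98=5496865/6088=902.90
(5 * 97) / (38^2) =485 / 1444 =0.34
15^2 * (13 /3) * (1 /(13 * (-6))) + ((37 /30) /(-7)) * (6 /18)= -3956 /315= -12.56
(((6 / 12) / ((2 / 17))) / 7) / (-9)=-0.07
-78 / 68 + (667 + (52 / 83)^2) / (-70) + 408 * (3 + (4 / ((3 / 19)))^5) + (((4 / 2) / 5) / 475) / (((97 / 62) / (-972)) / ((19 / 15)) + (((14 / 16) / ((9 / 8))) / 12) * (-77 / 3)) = 2494843500084789710300656 / 586032002726625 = 4257179622.40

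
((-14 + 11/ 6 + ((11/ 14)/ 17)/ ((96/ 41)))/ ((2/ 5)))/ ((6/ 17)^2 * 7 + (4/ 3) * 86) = -23590305/ 89754112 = -0.26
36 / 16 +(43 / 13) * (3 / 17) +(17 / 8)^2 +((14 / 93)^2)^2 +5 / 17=8087658830813 / 1058044762944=7.64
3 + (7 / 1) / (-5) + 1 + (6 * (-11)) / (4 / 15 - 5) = 5873 / 355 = 16.54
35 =35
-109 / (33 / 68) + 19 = -6785 / 33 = -205.61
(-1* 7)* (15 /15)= -7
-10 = -10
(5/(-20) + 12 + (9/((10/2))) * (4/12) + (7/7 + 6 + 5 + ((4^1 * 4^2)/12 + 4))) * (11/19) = 19.50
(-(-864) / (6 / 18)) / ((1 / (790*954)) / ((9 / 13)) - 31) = -17581380480 / 210271127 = -83.61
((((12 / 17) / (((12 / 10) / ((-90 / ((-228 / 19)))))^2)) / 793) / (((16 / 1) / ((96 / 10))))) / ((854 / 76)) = 0.00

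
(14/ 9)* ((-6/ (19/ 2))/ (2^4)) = -7/ 114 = -0.06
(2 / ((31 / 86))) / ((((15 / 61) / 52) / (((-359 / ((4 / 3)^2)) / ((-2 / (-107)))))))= -3929534661 / 310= -12675918.26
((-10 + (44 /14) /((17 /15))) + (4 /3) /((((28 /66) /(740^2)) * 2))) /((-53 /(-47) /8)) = 5500361120 /901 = 6104729.32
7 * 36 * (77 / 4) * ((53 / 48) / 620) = 85701 / 9920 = 8.64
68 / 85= 4 / 5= 0.80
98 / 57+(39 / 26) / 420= 27497 / 15960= 1.72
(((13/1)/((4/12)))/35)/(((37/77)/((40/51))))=1144/629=1.82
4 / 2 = 2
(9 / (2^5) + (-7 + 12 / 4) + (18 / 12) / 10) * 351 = -200421 / 160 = -1252.63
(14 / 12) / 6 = 7 / 36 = 0.19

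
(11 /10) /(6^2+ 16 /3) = 33 /1240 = 0.03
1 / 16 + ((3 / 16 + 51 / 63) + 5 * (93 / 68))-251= -173575 / 714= -243.10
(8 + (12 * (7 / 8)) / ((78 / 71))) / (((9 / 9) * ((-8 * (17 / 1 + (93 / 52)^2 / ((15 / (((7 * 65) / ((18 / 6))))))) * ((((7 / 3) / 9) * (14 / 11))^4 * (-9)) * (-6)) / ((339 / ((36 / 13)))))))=-3904086323709 / 458970396416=-8.51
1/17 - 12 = -203/17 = -11.94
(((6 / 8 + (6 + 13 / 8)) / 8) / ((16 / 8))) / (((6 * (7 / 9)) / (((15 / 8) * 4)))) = 3015 / 3584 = 0.84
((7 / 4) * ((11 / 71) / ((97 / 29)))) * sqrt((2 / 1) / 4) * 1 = 2233 * sqrt(2) / 55096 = 0.06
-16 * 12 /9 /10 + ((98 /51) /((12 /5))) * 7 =3.47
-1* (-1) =1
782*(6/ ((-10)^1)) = -2346/ 5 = -469.20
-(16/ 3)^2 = -256/ 9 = -28.44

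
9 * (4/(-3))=-12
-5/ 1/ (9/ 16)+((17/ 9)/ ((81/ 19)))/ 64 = -414397/ 46656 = -8.88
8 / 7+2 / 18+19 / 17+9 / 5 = 22339 / 5355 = 4.17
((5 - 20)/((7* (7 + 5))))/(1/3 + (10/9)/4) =-45/154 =-0.29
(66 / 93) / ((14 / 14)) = 22 / 31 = 0.71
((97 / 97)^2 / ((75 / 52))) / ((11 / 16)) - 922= -759818 / 825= -920.99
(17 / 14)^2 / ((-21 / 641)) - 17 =-255221 / 4116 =-62.01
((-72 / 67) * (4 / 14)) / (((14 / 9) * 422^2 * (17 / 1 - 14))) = -54 / 146162443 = -0.00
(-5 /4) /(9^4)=-5 /26244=-0.00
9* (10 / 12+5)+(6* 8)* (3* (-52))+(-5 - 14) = -14909 / 2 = -7454.50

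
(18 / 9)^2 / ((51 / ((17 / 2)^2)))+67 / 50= 1051 / 150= 7.01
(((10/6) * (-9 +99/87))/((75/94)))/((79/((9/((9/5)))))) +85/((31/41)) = 23730941/213063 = 111.38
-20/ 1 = -20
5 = 5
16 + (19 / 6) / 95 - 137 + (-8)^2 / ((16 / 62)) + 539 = 19981 / 30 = 666.03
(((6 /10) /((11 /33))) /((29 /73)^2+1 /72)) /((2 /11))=18992556 /329405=57.66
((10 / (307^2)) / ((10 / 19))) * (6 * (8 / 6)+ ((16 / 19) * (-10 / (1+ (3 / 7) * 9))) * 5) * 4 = -864 / 1602233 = -0.00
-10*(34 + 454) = -4880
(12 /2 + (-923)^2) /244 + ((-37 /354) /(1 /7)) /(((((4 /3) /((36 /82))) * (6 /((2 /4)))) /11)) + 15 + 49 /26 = 107674649217 /30692272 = 3508.20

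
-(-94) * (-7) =-658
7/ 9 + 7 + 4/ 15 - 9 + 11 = 452/ 45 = 10.04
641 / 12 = 53.42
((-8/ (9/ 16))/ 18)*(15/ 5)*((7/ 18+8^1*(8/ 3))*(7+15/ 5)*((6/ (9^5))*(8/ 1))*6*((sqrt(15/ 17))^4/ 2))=-2944000/ 3011499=-0.98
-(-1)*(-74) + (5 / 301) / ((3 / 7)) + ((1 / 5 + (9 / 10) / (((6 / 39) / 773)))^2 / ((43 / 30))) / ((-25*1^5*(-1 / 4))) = 2944811879 / 1290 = 2282799.91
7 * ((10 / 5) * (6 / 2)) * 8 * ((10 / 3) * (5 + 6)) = 12320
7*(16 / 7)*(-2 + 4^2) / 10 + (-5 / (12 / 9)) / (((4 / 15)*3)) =1417 / 80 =17.71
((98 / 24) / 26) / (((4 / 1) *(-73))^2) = 49 / 26602368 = 0.00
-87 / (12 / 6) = -87 / 2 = -43.50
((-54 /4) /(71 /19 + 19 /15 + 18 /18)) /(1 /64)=-246240 /1711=-143.92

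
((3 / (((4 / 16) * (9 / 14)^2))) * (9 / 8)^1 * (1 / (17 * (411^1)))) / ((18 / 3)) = 49 / 62883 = 0.00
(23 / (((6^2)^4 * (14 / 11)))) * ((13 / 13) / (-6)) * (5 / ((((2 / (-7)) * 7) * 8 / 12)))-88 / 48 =-344879887 / 188116992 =-1.83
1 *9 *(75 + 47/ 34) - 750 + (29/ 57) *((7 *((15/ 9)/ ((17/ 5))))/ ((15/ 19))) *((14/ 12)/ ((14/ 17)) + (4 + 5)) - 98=-757483/ 5508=-137.52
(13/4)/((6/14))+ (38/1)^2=17419/12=1451.58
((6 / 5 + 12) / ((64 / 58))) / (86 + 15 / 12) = 957 / 6980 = 0.14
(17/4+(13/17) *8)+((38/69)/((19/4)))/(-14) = 340243/32844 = 10.36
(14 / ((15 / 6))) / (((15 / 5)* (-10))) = -14 / 75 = -0.19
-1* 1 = -1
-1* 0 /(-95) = 0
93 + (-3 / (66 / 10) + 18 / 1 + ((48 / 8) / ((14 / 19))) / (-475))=212767 / 1925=110.53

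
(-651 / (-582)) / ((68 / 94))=10199 / 6596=1.55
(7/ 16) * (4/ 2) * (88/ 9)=77/ 9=8.56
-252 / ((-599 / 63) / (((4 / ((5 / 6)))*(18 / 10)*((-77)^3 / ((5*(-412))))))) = 391387567032 / 7712125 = 50749.64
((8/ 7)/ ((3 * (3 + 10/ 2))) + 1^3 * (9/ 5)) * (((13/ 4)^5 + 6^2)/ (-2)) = -39591229/ 107520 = -368.22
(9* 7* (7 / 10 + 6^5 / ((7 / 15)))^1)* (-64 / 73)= -335937312 / 365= -920376.20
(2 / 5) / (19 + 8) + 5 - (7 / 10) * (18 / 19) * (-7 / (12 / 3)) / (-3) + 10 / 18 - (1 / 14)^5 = 5.18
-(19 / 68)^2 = -361 / 4624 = -0.08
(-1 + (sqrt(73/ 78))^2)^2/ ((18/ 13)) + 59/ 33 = 165947/ 92664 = 1.79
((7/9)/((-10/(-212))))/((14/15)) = 53/3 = 17.67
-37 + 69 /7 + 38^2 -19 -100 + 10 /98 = 63600 /49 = 1297.96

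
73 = 73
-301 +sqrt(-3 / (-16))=-300.57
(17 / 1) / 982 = 17 / 982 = 0.02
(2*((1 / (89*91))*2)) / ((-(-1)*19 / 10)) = 40 / 153881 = 0.00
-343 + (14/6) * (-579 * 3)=-4396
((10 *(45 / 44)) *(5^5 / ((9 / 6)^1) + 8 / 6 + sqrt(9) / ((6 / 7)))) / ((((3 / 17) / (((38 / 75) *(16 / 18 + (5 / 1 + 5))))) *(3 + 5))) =18026953 / 216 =83458.12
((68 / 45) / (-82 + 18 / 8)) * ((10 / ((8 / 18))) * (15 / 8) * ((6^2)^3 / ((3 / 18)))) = -71383680 / 319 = -223773.29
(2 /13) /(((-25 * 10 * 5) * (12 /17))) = -17 /97500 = -0.00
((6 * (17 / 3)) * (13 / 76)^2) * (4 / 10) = 2873 / 7220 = 0.40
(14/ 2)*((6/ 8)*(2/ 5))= 21/ 10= 2.10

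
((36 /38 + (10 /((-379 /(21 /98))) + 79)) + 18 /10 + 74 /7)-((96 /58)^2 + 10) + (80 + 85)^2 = 5787516591148 /211961435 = 27304.57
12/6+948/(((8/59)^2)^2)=2871816605/1024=2804508.40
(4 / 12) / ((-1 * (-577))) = 1 / 1731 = 0.00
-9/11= -0.82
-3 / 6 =-1 / 2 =-0.50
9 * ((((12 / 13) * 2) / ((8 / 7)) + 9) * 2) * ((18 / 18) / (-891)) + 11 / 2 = 4535 / 858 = 5.29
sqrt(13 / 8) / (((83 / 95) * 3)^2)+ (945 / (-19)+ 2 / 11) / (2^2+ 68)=-10357 / 15048+ 9025 * sqrt(26) / 248004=-0.50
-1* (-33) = 33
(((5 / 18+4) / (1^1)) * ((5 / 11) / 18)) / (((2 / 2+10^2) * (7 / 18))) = 5 / 1818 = 0.00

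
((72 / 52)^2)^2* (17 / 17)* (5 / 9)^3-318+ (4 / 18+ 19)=-76638529 / 257049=-298.15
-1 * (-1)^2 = -1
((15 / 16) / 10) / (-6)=-0.02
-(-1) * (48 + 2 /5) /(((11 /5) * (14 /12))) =132 /7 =18.86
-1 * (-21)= 21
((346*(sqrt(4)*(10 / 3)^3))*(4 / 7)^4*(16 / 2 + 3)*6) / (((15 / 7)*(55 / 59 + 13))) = 22994329600 / 3806271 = 6041.17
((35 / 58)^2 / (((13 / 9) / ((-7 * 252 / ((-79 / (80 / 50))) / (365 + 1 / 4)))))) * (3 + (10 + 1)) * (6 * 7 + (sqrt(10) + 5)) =145212480 * sqrt(10) / 420625309 + 6824986560 / 420625309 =17.32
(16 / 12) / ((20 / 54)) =18 / 5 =3.60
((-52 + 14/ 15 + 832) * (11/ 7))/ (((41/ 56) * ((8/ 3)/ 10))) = 257708/ 41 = 6285.56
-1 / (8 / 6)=-3 / 4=-0.75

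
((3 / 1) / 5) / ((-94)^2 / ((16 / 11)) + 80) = 12 / 123095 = 0.00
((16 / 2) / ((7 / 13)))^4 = 116985856 / 2401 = 48723.81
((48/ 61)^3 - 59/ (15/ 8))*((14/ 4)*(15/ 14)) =-26369038/ 226981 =-116.17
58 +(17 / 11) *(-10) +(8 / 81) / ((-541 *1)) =42.55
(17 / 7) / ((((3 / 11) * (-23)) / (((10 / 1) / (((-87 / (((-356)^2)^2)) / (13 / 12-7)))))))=-533138389604480 / 126063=-4229142489.11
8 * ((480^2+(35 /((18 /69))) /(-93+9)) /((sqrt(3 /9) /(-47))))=-779668195 * sqrt(3) /9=-150047214.09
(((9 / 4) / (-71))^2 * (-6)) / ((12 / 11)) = -891 / 161312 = -0.01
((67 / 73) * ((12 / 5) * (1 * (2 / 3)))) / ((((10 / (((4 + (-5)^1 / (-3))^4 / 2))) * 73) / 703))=7867845242 / 10791225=729.10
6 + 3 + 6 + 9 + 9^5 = 59073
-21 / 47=-0.45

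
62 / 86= 31 / 43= 0.72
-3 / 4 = -0.75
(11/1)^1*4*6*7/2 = 924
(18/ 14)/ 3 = 3/ 7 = 0.43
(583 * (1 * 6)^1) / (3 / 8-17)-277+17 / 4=-257039 / 532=-483.16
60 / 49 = 1.22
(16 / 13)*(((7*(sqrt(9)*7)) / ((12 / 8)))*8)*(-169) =-163072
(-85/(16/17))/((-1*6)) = 1445/96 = 15.05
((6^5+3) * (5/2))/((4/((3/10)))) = 23337/16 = 1458.56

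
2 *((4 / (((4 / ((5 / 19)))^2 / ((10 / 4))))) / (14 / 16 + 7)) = 250 / 22743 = 0.01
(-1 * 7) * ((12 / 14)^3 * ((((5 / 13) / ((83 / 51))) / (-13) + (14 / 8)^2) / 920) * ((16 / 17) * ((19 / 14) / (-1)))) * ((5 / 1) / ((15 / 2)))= 116834553 / 9406015255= 0.01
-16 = -16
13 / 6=2.17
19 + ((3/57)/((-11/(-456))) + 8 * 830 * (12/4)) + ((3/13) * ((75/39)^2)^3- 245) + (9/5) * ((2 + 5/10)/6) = 19708.60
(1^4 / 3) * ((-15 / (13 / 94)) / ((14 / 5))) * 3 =-3525 / 91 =-38.74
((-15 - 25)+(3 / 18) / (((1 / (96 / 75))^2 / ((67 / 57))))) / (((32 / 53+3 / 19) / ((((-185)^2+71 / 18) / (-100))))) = 17309679823931 / 970734375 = 17831.53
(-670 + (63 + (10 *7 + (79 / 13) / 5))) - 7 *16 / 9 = -320714 / 585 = -548.23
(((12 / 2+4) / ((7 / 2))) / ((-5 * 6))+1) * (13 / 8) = 247 / 168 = 1.47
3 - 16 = -13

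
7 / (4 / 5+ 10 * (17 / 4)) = 70 / 433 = 0.16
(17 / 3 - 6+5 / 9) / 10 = 1 / 45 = 0.02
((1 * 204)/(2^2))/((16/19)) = 969/16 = 60.56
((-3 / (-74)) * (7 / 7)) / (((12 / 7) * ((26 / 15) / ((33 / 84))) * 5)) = 33 / 30784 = 0.00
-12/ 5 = -2.40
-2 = -2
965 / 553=1.75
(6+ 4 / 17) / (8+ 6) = 53 / 119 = 0.45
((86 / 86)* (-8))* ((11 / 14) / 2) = -22 / 7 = -3.14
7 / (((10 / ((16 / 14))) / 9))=36 / 5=7.20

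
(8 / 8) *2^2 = 4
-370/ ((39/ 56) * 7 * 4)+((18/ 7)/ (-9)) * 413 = -136.97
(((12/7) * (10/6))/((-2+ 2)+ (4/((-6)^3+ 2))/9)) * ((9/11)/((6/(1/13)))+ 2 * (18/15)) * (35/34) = -16597305/4862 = -3413.68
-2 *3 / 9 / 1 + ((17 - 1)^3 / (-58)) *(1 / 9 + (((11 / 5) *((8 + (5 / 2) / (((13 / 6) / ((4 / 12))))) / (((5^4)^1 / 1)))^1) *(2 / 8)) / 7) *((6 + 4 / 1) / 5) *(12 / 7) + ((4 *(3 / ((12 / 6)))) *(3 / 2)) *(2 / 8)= -17716765369 / 692737500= -25.58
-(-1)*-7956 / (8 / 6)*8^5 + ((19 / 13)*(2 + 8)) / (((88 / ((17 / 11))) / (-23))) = -1230253756697 / 6292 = -195526661.90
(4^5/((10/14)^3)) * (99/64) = 543312/125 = 4346.50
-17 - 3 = -20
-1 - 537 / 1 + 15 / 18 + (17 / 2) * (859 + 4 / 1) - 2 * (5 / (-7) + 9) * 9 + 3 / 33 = 1535984 / 231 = 6649.28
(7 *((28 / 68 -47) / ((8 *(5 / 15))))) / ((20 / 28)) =-14553 / 85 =-171.21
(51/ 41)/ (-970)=-51/ 39770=-0.00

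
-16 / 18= -8 / 9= -0.89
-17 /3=-5.67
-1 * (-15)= 15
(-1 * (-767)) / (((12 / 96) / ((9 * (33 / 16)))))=227799 / 2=113899.50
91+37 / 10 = 947 / 10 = 94.70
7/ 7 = 1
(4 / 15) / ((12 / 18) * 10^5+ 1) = 4 / 1000015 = 0.00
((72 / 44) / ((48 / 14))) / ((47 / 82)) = 861 / 1034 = 0.83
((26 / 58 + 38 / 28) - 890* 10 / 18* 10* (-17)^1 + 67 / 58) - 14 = 153549331 / 1827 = 84044.52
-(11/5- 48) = 45.80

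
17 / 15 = 1.13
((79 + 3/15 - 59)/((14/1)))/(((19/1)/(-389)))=-39289/1330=-29.54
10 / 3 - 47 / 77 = 629 / 231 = 2.72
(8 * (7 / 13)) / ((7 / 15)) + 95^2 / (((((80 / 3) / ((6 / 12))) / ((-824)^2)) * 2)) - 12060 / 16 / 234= 5974565065 / 104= 57447741.01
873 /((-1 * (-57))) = 291 /19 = 15.32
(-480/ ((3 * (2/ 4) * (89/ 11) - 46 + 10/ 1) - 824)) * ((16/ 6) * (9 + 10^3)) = 28413440/ 18653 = 1523.26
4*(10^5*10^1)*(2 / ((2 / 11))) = 44000000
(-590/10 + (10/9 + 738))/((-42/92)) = -281566/189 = -1489.77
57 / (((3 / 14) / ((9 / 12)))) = 399 / 2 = 199.50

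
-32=-32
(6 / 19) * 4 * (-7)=-168 / 19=-8.84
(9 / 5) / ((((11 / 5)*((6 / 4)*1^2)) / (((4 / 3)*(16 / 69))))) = 128 / 759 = 0.17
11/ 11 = 1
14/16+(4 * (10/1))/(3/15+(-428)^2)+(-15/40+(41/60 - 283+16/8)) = -5125795223/18318420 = -279.82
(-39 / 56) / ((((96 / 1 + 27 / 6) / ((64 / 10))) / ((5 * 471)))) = -104.44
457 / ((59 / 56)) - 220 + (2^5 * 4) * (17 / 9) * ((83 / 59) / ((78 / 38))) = 7858364 / 20709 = 379.47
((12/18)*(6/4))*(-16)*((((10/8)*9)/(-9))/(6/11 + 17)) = 220/193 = 1.14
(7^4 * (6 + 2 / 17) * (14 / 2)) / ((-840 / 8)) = -979.23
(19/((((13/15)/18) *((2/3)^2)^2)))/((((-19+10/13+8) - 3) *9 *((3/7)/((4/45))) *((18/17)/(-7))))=15827/688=23.00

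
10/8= 5/4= 1.25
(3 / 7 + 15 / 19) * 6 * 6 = 5832 / 133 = 43.85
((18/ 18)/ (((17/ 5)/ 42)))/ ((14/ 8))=120/ 17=7.06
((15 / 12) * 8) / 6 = 5 / 3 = 1.67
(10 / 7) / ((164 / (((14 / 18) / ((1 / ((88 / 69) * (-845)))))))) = -185900 / 25461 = -7.30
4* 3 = 12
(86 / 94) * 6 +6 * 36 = 10410 / 47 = 221.49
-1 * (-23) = 23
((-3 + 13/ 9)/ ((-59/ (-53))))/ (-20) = 371/ 5310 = 0.07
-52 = -52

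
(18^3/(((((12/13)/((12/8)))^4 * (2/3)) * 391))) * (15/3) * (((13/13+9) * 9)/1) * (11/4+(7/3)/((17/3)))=3021643126125/13613056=221966.55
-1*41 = -41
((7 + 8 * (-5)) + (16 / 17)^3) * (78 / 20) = -6163287 / 49130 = -125.45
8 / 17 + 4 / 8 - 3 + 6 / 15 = -277 / 170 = -1.63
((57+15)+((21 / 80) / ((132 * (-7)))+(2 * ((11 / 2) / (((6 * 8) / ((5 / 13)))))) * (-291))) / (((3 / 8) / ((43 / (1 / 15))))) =91203301 / 1144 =79723.17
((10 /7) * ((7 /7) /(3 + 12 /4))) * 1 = 5 /21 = 0.24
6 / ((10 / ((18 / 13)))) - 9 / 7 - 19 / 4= -9473 / 1820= -5.20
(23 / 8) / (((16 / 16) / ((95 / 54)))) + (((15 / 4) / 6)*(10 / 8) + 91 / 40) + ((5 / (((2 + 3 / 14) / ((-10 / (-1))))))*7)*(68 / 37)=1479629791 / 4955040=298.61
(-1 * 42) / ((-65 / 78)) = 252 / 5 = 50.40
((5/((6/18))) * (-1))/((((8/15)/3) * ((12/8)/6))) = -675/2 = -337.50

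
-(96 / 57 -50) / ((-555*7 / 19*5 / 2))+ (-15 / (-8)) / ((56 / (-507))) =-7073793 / 414400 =-17.07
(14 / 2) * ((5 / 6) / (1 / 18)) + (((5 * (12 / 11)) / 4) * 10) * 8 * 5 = 7155 / 11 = 650.45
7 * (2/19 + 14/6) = 973/57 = 17.07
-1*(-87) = 87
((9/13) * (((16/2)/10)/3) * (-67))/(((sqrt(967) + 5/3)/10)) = 12060/56407 - 7236 * sqrt(967)/56407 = -3.78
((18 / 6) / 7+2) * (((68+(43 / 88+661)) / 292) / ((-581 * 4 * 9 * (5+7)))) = -1091315 / 45146433024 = -0.00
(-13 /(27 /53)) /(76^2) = -689 /155952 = -0.00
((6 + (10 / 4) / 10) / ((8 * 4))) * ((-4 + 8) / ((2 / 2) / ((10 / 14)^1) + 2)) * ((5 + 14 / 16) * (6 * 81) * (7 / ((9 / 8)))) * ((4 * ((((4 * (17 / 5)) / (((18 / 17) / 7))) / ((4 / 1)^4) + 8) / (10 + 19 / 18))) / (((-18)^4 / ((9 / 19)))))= 395647175 / 7108521984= 0.06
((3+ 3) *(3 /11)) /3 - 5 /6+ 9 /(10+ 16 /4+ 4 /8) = 637 /1914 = 0.33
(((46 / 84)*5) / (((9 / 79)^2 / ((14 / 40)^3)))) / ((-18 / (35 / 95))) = -49235249 / 265939200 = -0.19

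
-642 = -642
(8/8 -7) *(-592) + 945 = 4497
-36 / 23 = -1.57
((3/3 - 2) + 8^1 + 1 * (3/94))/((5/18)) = 5949/235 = 25.31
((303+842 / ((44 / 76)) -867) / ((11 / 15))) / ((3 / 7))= 342790 / 121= 2832.98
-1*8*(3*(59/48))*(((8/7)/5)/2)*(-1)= 118/35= 3.37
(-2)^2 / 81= 4 / 81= 0.05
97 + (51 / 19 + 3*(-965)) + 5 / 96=-2795.26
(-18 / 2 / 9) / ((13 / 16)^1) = -16 / 13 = -1.23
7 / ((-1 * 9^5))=-7 / 59049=-0.00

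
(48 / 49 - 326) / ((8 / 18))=-71667 / 98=-731.30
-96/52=-24/13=-1.85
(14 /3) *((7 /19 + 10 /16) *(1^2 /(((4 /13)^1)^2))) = 178633 /3648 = 48.97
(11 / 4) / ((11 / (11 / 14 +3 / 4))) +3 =379 / 112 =3.38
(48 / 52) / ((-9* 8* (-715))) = 1 / 55770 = 0.00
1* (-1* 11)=-11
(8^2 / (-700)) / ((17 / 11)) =-0.06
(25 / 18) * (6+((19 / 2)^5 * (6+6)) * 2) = 20634225 / 8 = 2579278.12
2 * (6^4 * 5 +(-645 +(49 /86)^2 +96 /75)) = 1079188197 /92450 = 11673.21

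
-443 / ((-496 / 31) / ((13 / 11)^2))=74867 / 1936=38.67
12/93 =4/31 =0.13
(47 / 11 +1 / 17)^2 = 656100 / 34969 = 18.76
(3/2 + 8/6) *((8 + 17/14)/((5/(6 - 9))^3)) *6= -59211/1750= -33.83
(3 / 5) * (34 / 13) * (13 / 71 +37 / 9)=93296 / 13845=6.74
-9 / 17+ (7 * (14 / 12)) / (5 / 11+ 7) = 4735 / 8364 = 0.57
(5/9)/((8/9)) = 5/8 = 0.62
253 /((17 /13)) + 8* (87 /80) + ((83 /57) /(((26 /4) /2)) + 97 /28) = 363443711 /1763580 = 206.08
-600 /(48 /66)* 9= -7425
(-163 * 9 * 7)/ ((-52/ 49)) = 503181/ 52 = 9676.56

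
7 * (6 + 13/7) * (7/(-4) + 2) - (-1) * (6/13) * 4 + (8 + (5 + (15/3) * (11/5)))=2059/52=39.60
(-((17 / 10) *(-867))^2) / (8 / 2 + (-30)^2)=-2403.08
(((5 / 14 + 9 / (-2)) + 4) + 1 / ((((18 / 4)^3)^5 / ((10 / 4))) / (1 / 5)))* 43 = -8853318675138323 / 1441237924662543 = -6.14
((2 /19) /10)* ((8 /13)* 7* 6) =336 /1235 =0.27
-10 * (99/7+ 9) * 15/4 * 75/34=-455625/238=-1914.39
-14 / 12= -7 / 6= -1.17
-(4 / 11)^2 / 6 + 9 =3259 / 363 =8.98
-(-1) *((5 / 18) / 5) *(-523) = -523 / 18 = -29.06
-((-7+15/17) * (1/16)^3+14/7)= -17395/8704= -2.00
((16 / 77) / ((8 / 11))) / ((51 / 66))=44 / 119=0.37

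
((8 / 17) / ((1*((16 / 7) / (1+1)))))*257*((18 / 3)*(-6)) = -64764 / 17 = -3809.65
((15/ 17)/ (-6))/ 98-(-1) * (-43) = -143281/ 3332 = -43.00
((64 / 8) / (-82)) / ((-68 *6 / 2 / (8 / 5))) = 8 / 10455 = 0.00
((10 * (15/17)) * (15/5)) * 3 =1350/17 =79.41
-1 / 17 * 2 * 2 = -4 / 17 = -0.24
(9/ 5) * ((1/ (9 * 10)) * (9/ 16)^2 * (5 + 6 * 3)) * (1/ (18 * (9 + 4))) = 207/ 332800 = 0.00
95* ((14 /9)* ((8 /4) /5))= 532 /9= 59.11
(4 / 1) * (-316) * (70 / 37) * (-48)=4247040 / 37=114784.86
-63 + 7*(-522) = -3717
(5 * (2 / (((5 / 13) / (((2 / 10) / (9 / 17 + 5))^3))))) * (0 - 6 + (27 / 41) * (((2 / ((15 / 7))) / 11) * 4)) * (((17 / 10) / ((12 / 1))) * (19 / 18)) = -44787050477 / 42141755700000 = -0.00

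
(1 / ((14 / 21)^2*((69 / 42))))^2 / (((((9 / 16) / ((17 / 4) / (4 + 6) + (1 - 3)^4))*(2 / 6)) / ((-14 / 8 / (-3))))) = 2028159 / 21160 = 95.85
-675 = -675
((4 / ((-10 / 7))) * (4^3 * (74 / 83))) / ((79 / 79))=-66304 / 415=-159.77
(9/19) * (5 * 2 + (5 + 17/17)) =144/19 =7.58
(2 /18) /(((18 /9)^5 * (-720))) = -1 /207360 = -0.00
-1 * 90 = -90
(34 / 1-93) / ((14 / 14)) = -59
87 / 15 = 5.80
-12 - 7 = -19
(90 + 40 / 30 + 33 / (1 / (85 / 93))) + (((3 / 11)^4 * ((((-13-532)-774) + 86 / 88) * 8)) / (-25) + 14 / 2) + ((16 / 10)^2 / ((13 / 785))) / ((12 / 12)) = 1389322022564 / 4867766475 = 285.41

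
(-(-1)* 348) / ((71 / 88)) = 30624 / 71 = 431.32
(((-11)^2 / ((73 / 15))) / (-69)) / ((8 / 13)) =-7865 / 13432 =-0.59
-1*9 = -9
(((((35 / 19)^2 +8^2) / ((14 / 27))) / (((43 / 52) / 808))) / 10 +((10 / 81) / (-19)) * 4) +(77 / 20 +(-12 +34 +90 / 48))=896177266261 / 70412328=12727.56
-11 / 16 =-0.69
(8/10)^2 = 16/25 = 0.64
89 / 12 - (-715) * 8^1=68729 / 12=5727.42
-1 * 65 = -65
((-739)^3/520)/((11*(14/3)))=-15119.26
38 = 38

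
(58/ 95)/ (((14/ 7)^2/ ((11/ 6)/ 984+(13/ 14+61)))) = 74224369/ 7852320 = 9.45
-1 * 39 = -39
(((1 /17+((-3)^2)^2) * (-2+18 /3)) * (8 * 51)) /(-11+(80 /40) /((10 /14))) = -661440 /41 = -16132.68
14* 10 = 140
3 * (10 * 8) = 240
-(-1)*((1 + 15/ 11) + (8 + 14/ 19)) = 2320/ 209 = 11.10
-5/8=-0.62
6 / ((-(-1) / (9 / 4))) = 27 / 2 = 13.50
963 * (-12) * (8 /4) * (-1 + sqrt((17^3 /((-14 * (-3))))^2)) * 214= -4015301688 /7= -573614526.86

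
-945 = -945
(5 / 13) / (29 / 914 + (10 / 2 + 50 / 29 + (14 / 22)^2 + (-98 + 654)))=16036130 / 23480392533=0.00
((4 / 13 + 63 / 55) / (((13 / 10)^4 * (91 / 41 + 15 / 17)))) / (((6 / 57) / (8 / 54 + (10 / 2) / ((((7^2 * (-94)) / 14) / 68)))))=-54102263564000 / 39218845294629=-1.38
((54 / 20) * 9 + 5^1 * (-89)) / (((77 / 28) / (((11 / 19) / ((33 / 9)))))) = -25242 / 1045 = -24.16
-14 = -14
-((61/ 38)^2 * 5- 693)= 982087/ 1444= 680.12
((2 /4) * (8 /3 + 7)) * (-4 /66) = -29 /99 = -0.29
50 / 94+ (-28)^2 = 784.53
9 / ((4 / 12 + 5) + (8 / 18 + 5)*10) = 81 / 538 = 0.15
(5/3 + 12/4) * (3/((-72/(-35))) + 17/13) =6041/468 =12.91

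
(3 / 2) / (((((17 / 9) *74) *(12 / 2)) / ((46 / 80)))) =207 / 201280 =0.00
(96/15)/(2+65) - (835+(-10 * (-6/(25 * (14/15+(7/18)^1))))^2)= -838.20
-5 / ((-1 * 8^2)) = 5 / 64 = 0.08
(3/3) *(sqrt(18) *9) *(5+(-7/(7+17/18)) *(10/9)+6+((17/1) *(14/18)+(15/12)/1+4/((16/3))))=97464 *sqrt(2)/143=963.88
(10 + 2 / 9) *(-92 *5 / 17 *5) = -211600 / 153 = -1383.01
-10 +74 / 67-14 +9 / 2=-2465 / 134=-18.40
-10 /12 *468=-390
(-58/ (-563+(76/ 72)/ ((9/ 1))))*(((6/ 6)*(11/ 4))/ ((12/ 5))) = 0.12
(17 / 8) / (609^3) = 17 / 1806932232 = 0.00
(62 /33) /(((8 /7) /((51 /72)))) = 3689 /3168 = 1.16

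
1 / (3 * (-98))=-0.00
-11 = -11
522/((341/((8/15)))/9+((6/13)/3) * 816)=162864/61333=2.66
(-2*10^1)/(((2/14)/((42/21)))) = -280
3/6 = 1/2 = 0.50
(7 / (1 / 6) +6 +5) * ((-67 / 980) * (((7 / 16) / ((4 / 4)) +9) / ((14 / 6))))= -1608603 / 109760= -14.66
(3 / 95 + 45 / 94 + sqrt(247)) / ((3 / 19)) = 1519 / 470 + 19*sqrt(247) / 3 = 102.77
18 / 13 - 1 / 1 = 5 / 13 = 0.38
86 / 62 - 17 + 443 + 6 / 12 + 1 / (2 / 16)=27025 / 62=435.89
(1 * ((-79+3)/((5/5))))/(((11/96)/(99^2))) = -6500736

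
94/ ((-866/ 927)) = -100.62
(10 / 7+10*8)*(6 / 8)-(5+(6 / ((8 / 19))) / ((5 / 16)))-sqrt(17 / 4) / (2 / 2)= 733 / 70-sqrt(17) / 2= 8.41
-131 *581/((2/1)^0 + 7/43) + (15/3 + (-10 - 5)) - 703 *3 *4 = -3695073/50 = -73901.46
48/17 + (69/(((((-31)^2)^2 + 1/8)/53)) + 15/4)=6.58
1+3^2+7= 17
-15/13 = -1.15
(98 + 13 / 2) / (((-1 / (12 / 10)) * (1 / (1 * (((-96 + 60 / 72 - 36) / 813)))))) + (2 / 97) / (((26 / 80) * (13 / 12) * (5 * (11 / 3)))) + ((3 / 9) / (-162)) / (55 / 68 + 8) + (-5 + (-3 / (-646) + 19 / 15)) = 189611550741292048 / 11487513573922815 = 16.51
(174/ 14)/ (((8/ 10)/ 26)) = 5655/ 14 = 403.93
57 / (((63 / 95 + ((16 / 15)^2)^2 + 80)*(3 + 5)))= 54826875 / 630664472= 0.09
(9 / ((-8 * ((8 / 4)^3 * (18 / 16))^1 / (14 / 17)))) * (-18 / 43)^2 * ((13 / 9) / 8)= -819 / 251464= -0.00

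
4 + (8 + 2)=14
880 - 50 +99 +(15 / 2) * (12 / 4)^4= 3073 / 2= 1536.50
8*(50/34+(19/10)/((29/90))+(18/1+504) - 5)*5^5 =13109178.50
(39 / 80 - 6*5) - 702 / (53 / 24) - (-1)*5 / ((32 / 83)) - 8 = -2903811 / 8480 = -342.43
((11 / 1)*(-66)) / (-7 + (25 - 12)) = -121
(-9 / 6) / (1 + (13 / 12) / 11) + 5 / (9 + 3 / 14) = -15392 / 18705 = -0.82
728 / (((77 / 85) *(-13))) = -680 / 11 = -61.82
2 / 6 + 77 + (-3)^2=259 / 3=86.33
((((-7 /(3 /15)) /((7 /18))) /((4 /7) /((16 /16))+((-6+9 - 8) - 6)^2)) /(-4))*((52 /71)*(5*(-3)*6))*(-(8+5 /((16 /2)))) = 552825 /5254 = 105.22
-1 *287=-287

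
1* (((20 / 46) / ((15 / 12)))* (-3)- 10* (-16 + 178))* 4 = -149136 / 23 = -6484.17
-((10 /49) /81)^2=-100 /15752961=-0.00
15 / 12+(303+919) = 4893 / 4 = 1223.25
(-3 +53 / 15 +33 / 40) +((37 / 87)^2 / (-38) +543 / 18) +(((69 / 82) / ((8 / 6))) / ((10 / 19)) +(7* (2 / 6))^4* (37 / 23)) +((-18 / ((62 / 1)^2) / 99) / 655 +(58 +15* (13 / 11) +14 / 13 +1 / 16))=69112324852851217213 / 439447527006164820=157.27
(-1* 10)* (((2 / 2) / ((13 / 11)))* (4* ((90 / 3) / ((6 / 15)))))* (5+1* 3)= -264000 / 13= -20307.69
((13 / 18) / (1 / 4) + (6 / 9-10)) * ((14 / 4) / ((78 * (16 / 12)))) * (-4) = 203 / 234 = 0.87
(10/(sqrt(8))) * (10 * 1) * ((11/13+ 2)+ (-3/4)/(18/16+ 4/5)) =86.85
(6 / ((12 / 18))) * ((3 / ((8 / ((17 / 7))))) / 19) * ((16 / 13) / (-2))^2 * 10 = 36720 / 22477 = 1.63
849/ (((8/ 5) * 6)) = 1415/ 16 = 88.44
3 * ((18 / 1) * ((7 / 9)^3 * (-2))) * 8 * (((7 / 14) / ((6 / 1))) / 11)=-2744 / 891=-3.08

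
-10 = -10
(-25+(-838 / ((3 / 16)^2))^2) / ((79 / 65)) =2991446949335 / 6399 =467486630.62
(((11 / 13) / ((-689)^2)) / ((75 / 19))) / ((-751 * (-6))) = 209 / 2085615505350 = 0.00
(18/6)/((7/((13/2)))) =39/14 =2.79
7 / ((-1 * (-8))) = 7 / 8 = 0.88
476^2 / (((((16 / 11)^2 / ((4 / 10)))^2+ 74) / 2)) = 3317299216 / 746517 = 4443.70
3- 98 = -95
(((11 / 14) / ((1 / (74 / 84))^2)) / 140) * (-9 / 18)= -0.00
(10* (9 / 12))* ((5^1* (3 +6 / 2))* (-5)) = -1125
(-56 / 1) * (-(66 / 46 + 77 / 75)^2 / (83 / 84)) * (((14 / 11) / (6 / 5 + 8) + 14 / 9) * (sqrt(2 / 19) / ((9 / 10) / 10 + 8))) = 23.33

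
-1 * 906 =-906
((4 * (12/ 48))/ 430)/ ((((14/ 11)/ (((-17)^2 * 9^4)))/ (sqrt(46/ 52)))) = 20857419 * sqrt(598)/ 156520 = 3258.68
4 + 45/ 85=77/ 17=4.53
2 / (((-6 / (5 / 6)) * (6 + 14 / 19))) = -95 / 2304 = -0.04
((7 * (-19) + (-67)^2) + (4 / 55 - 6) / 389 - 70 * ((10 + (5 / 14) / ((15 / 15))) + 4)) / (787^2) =71694319 / 13251399755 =0.01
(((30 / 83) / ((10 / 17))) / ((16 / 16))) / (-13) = -51 / 1079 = -0.05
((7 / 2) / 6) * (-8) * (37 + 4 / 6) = -1582 / 9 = -175.78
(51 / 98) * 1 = 51 / 98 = 0.52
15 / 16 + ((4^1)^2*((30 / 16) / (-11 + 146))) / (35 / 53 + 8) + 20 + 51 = 4756477 / 66096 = 71.96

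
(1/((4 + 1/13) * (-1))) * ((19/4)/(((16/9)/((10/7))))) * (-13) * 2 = 144495/5936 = 24.34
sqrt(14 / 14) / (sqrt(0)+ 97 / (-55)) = -0.57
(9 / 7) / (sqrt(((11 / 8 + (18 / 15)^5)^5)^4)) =858306884765625000000000000000000000000000000 / 494430155347688498038764895514130123842149821989143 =0.00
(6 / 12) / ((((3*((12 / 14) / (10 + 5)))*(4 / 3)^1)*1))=35 / 16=2.19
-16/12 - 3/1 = -13/3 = -4.33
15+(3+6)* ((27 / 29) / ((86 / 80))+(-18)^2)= 3664677 / 1247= 2938.79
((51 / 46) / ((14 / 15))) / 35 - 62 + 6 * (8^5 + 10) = 196606.03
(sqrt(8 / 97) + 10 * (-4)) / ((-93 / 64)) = 2560 / 93-128 * sqrt(194) / 9021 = 27.33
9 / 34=0.26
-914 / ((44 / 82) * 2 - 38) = 18737 / 757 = 24.75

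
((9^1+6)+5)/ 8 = 5/ 2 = 2.50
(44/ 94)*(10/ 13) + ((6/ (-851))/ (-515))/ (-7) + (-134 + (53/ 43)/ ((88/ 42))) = -471864713683947/ 3546477194260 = -133.05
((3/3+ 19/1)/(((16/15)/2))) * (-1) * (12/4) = -225/2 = -112.50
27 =27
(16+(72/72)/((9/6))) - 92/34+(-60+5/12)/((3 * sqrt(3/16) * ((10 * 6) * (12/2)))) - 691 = -34529/51 - 143 * sqrt(3)/1944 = -677.17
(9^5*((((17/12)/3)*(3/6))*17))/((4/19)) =36026451/32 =1125826.59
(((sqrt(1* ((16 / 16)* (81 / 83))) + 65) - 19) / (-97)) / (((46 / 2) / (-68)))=612* sqrt(83) / 185173 + 136 / 97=1.43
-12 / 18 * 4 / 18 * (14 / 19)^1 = -56 / 513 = -0.11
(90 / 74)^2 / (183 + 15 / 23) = 15525 / 1927552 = 0.01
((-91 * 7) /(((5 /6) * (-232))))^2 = 3651921 /336400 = 10.86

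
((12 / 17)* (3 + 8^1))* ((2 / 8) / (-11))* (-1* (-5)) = -0.88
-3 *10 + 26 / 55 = -1624 / 55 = -29.53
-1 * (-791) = 791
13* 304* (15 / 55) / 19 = 624 / 11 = 56.73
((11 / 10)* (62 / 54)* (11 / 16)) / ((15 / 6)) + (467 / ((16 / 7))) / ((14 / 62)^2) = 151478741 / 37800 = 4007.37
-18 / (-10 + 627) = -18 / 617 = -0.03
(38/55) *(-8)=-304/55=-5.53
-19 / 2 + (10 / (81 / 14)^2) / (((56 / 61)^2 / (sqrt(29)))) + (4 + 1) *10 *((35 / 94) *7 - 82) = -374043 / 94 + 18605 *sqrt(29) / 52488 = -3977.27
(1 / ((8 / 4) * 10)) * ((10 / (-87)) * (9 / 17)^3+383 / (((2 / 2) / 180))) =982236195 / 284954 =3447.00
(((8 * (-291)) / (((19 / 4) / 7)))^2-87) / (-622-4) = -4248922449 / 225986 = -18801.71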